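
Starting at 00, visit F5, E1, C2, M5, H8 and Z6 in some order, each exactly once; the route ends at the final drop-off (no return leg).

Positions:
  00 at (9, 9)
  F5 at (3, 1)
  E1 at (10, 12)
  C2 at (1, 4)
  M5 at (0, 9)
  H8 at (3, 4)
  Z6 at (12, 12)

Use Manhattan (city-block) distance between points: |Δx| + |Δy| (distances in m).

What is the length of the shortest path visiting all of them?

32 m — the minimum one-way total.

There are 6! = 720 possible orderings.
00 → F5 → E1 → C2 → M5 → H8 → Z6: 14+18+17+6+8+17 = 80
00 → F5 → E1 → C2 → M5 → Z6 → H8: 14+18+17+6+15+17 = 87
00 → F5 → E1 → C2 → H8 → M5 → Z6: 14+18+17+2+8+15 = 74
00 → F5 → E1 → C2 → H8 → Z6 → M5: 14+18+17+2+17+15 = 83
00 → F5 → E1 → C2 → Z6 → M5 → H8: 14+18+17+19+15+8 = 91
00 → F5 → E1 → C2 → Z6 → H8 → M5: 14+18+17+19+17+8 = 93
00 → F5 → E1 → M5 → C2 → H8 → Z6: 14+18+13+6+2+17 = 70
00 → F5 → E1 → M5 → C2 → Z6 → H8: 14+18+13+6+19+17 = 87
… (712 more)
00 → E1 → Z6 → M5 → C2 → H8 → F5: 4+2+15+6+2+3 = 32  ← best
The minimum is 32.
One shortest path: 00 → E1 → Z6 → M5 → C2 → H8 → F5.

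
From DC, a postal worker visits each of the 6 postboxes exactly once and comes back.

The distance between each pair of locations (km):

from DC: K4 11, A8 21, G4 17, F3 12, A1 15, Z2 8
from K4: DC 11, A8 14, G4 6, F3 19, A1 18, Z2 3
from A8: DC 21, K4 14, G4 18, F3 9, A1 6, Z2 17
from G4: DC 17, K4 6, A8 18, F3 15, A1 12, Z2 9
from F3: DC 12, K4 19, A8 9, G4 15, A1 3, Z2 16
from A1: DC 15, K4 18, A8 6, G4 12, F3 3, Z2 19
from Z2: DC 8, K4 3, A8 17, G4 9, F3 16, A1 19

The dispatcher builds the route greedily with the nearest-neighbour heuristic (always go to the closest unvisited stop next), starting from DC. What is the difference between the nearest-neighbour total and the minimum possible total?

Excess over optimum: 6 km.

DC: Z2=8, K4=11, F3=12, A1=15, G4=17, A8=21 ⇒ Z2
Z2: K4=3, G4=9, F3=16, A8=17, A1=19 ⇒ K4
K4: G4=6, A8=14, A1=18, F3=19 ⇒ G4
G4: A1=12, F3=15, A8=18 ⇒ A1
A1: F3=3, A8=6 ⇒ F3
F3: A8=9 ⇒ A8
NN route DC → Z2 → K4 → G4 → A1 → F3 → A8 → DC costs 62.
Optimal: DC → F3 → A8 → A1 → G4 → K4 → Z2 → DC costs 56 (by enumerating all 360 distinct tours).
Excess = 62 − 56 = 6.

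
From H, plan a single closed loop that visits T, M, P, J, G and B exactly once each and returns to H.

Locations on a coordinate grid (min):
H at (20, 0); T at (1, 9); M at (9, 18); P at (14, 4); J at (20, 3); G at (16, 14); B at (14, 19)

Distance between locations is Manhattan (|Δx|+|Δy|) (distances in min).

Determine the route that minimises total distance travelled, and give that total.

76 min — the shortest possible round trip.

H-T-M-P-J-G-B-H: 28+17+19+7+15+7+25 = 118
H-T-M-P-J-B-G-H: 28+17+19+7+22+7+18 = 118
H-T-M-P-G-J-B-H: 28+17+19+12+15+22+25 = 138
H-T-M-P-G-B-J-H: 28+17+19+12+7+22+3 = 108
H-T-M-P-B-J-G-H: 28+17+19+15+22+15+18 = 134
H-T-M-P-B-G-J-H: 28+17+19+15+7+15+3 = 104
H-T-M-J-P-G-B-H: 28+17+26+7+12+7+25 = 122
H-T-M-J-P-B-G-H: 28+17+26+7+15+7+18 = 118
… (352 more)
H-P-T-M-B-G-J-H: 10+18+17+6+7+15+3 = 76  ← best
The minimum is 76.
One optimal route: H → P → T → M → B → G → J → H (or its reverse).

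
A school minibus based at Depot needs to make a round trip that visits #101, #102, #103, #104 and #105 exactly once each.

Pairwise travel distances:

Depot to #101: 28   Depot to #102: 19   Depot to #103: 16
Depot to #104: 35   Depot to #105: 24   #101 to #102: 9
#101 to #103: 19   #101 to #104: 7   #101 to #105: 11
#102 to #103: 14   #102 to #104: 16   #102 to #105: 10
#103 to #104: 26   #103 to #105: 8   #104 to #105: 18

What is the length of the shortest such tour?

77 — the shortest possible round trip.

There are 60 distinct closed tours to check (reversals are equivalent).
Depot→#101→#102→#103→#104→#105→Depot: 28+9+14+26+18+24 = 119
Depot→#101→#102→#103→#105→#104→Depot: 28+9+14+8+18+35 = 112
Depot→#101→#102→#104→#103→#105→Depot: 28+9+16+26+8+24 = 111
Depot→#101→#102→#104→#105→#103→Depot: 28+9+16+18+8+16 = 95
Depot→#101→#102→#105→#103→#104→Depot: 28+9+10+8+26+35 = 116
Depot→#101→#102→#105→#104→#103→Depot: 28+9+10+18+26+16 = 107
Depot→#101→#103→#102→#104→#105→Depot: 28+19+14+16+18+24 = 119
Depot→#101→#103→#102→#105→#104→Depot: 28+19+14+10+18+35 = 124
Depot→#101→#103→#104→#102→#105→Depot: 28+19+26+16+10+24 = 123
Depot→#101→#103→#104→#105→#102→Depot: 28+19+26+18+10+19 = 120
Depot→#101→#103→#105→#102→#104→Depot: 28+19+8+10+16+35 = 116
Depot→#101→#103→#105→#104→#102→Depot: 28+19+8+18+16+19 = 108
Depot→#101→#104→#102→#103→#105→Depot: 28+7+16+14+8+24 = 97
Depot→#101→#104→#102→#105→#103→Depot: 28+7+16+10+8+16 = 85
… (46 more)
Depot→#102→#101→#104→#105→#103→Depot: 19+9+7+18+8+16 = 77  ← best
The minimum is 77.
One optimal route: Depot → #102 → #101 → #104 → #105 → #103 → Depot (or its reverse).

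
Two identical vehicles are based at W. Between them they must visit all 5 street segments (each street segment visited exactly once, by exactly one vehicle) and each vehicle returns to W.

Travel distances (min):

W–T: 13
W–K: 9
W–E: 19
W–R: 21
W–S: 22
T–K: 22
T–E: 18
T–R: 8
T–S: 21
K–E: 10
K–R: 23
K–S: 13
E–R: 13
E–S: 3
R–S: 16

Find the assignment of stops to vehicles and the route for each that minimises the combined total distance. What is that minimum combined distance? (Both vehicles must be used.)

Try each way of splitting the stops between the two vehicles (each non-empty) and, for each split, find the best tour for each vehicle:
  {T} + {K, E, R, S}: 26 + 59 = 85
  {K} + {T, E, R, S}: 18 + 59 = 77
  {T, K} + {E, R, S}: 44 + 59 = 103
  {E} + {T, K, R, S}: 38 + 59 = 97
  {T, E} + {K, R, S}: 50 + 59 = 109
  {K, E} + {T, R, S}: 38 + 59 = 97
  … (15 splits in total)
Best: vehicle 1 W → K → W = 18; vehicle 2 W → T → R → E → S → W = 59; combined 77.

Minimum combined distance: 77 min.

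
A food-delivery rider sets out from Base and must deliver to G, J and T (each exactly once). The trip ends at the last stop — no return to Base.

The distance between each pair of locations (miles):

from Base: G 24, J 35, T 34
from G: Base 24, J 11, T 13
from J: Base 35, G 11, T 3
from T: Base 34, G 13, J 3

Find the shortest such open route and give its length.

There are 3! = 6 possible orderings.
Base→G→J→T: 24+11+3 = 38
Base→G→T→J: 24+13+3 = 40
Base→J→G→T: 35+11+13 = 59
Base→J→T→G: 35+3+13 = 51
Base→T→G→J: 34+13+11 = 58
Base→T→J→G: 34+3+11 = 48
The minimum is 38.
One shortest path: Base → G → J → T.

Minimum one-way distance = 38 miles.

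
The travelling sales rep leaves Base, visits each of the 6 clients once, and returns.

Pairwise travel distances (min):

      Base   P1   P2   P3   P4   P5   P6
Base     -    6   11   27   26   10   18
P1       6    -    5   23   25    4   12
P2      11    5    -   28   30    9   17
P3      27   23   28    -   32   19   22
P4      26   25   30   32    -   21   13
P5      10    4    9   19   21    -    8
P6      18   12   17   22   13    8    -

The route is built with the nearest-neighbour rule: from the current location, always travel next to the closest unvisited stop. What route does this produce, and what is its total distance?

At Base the remaining stops are P1 6, P5 10, P2 11, P6 18, P4 26, P3 27; go to P1.
At P1 the remaining stops are P5 4, P2 5, P6 12, P3 23, P4 25; go to P5.
At P5 the remaining stops are P6 8, P2 9, P3 19, P4 21; go to P6.
At P6 the remaining stops are P4 13, P2 17, P3 22; go to P4.
At P4 the remaining stops are P2 30, P3 32; go to P2.
At P2 the remaining stops are P3 28; go to P3.
Return P3→Base: 27.
Total = 6 + 4 + 8 + 13 + 30 + 28 + 27 = 116.

Nearest-neighbour total = 116 min; route Base → P1 → P5 → P6 → P4 → P2 → P3 → Base.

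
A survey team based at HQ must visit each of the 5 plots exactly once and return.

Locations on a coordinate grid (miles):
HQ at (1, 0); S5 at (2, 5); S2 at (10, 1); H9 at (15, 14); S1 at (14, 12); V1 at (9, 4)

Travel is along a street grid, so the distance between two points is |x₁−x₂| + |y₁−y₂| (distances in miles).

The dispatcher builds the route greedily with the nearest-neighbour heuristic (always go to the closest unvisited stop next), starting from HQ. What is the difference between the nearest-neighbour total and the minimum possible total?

The nearest-neighbour route is 6 miles longer than optimal.

HQ: S5=6, S2=10, V1=12, S1=25, H9=28 ⇒ S5
S5: V1=8, S2=12, S1=19, H9=22 ⇒ V1
V1: S2=4, S1=13, H9=16 ⇒ S2
S2: S1=15, H9=18 ⇒ S1
S1: H9=3 ⇒ H9
NN route HQ → S5 → V1 → S2 → S1 → H9 → HQ costs 64.
Optimal: HQ → S5 → H9 → S1 → V1 → S2 → HQ costs 58 (by enumerating all 60 distinct tours).
Excess = 64 − 58 = 6.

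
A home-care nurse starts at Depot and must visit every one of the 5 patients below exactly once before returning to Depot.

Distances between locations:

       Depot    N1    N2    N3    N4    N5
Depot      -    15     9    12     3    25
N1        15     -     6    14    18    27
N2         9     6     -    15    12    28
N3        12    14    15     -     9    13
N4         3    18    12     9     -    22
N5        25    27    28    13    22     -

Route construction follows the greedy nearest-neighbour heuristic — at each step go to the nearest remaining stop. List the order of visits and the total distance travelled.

At Depot the remaining stops are N4 3, N2 9, N3 12, N1 15, N5 25; go to N4.
At N4 the remaining stops are N3 9, N2 12, N1 18, N5 22; go to N3.
At N3 the remaining stops are N5 13, N1 14, N2 15; go to N5.
At N5 the remaining stops are N1 27, N2 28; go to N1.
At N1 the remaining stops are N2 6; go to N2.
Return N2→Depot: 9.
Total = 3 + 9 + 13 + 27 + 6 + 9 = 67.

Total distance 67 via the nearest-neighbour route Depot → N4 → N3 → N5 → N1 → N2 → Depot.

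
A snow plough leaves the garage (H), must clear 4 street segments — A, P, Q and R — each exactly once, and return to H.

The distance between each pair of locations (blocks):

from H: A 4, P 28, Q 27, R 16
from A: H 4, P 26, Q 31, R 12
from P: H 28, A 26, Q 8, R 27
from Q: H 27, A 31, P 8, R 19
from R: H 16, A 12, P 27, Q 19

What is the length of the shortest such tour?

71 blocks — the shortest possible round trip.

With 4 stops there are 4!/2 = 12 distinct round trips (a route and its reverse cost the same).
H→A→P→Q→R→H: 4+26+8+19+16 = 73
H→A→P→R→Q→H: 4+26+27+19+27 = 103
H→A→Q→P→R→H: 4+31+8+27+16 = 86
H→A→Q→R→P→H: 4+31+19+27+28 = 109
H→A→R→P→Q→H: 4+12+27+8+27 = 78
H→A→R→Q→P→H: 4+12+19+8+28 = 71
H→P→A→Q→R→H: 28+26+31+19+16 = 120
H→P→A→R→Q→H: 28+26+12+19+27 = 112
H→P→Q→A→R→H: 28+8+31+12+16 = 95
H→P→R→A→Q→H: 28+27+12+31+27 = 125
H→Q→A→P→R→H: 27+31+26+27+16 = 127
H→Q→P→A→R→H: 27+8+26+12+16 = 89
The minimum is 71.
One optimal route: H → A → R → Q → P → H (or its reverse).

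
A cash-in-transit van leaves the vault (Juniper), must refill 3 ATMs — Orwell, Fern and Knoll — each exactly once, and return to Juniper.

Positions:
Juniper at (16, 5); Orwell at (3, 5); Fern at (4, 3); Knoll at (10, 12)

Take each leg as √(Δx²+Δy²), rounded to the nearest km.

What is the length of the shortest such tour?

There are 3 distinct closed tours to check (reversals are equivalent).
Juniper-Orwell-Fern-Knoll-Juniper: 13+2+11+9 = 35
Juniper-Orwell-Knoll-Fern-Juniper: 13+10+11+12 = 46
Juniper-Fern-Orwell-Knoll-Juniper: 12+2+10+9 = 33
The minimum is 33.
One optimal route: Juniper → Fern → Orwell → Knoll → Juniper (or its reverse).

33 km — the shortest possible round trip.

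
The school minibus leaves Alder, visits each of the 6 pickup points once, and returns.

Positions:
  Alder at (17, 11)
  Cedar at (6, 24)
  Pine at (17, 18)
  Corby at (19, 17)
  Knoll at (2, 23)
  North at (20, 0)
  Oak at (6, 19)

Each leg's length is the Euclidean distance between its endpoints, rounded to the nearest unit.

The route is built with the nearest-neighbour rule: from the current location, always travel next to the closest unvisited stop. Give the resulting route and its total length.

Alder → [Corby:6 / Pine:7 / North:11 / Oak:14 / Cedar:17 / Knoll:19] → Corby (6)
Corby → [Pine:2 / Oak:13 / Cedar:15 / North:17 / Knoll:18] → Pine (2)
Pine → [Oak:11 / Cedar:13 / Knoll:16 / North:18] → Oak (11)
Oak → [Cedar:5 / Knoll:6 / North:24] → Cedar (5)
Cedar → [Knoll:4 / North:28] → Knoll (4)
Knoll → [North:29] → North (29)
Return North→Alder: 11.
Total = 6 + 2 + 11 + 5 + 4 + 29 + 11 = 68.

Nearest-neighbour total = 68; route Alder → Corby → Pine → Oak → Cedar → Knoll → North → Alder.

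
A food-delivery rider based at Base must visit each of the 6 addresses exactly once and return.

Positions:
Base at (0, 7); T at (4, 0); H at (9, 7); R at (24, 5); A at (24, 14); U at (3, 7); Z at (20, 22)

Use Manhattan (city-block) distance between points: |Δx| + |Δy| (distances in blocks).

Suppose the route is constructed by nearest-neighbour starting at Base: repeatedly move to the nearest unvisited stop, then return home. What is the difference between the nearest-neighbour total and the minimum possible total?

Base: U=3, H=9, T=11, R=26, A=31, Z=35 ⇒ U
U: H=6, T=8, R=23, A=28, Z=32 ⇒ H
H: T=12, R=17, A=22, Z=26 ⇒ T
T: R=25, A=34, Z=38 ⇒ R
R: A=9, Z=21 ⇒ A
A: Z=12 ⇒ Z
NN route Base → U → H → T → R → A → Z → Base costs 102.
Optimal: Base → T → R → A → Z → H → U → Base costs 92 (by enumerating all 360 distinct tours).
Excess = 102 − 92 = 10.

The nearest-neighbour route is 10 blocks longer than optimal.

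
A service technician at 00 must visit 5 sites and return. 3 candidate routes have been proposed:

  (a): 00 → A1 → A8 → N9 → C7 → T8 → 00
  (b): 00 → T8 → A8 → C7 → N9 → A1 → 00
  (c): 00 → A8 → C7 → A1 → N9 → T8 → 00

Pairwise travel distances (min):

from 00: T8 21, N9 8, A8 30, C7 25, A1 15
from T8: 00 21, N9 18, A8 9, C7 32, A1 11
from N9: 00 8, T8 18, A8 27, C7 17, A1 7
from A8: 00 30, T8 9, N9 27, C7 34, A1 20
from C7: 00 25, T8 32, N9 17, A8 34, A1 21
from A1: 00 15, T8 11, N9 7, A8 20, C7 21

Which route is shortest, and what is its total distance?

Shortest is (b), total 103 min.

(a): 15 + 20 + 27 + 17 + 32 + 21 = 132
(b): 21 + 9 + 34 + 17 + 7 + 15 = 103
(c): 30 + 34 + 21 + 7 + 18 + 21 = 131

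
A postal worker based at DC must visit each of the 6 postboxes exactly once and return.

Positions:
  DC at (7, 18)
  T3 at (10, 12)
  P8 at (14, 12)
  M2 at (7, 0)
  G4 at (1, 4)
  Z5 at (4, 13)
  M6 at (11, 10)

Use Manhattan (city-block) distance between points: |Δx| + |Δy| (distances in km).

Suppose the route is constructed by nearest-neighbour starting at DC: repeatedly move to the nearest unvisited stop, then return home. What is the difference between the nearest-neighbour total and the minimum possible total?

From DC: Z5=8, T3=9, M6=12, P8=13, M2=18, G4=20 → choose Z5 (8).
From Z5: T3=7, M6=10, P8=11, G4=12, M2=16 → choose T3 (7).
From T3: M6=3, P8=4, M2=15, G4=17 → choose M6 (3).
From M6: P8=5, M2=14, G4=16 → choose P8 (5).
From P8: M2=19, G4=21 → choose M2 (19).
From M2: G4=10 → choose G4 (10).
NN route DC → Z5 → T3 → M6 → P8 → M2 → G4 → DC costs 72.
Optimal: DC → T3 → P8 → M6 → M2 → G4 → Z5 → DC costs 62 (by enumerating all 360 distinct tours).
Excess = 72 − 62 = 10.

10 km longer than the optimal tour.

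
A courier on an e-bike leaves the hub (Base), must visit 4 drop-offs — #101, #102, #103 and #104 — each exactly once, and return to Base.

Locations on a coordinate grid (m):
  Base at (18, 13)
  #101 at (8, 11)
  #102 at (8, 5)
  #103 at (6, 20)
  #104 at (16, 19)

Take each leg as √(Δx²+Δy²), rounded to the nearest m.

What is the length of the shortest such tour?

Shortest round trip = 44 m.

There are 12 distinct closed tours to check (reversals are equivalent).
Base → #101 → #102 → #103 → #104 → Base: 10+6+15+10+6 = 47
Base → #101 → #102 → #104 → #103 → Base: 10+6+16+10+14 = 56
Base → #101 → #103 → #102 → #104 → Base: 10+9+15+16+6 = 56
Base → #101 → #103 → #104 → #102 → Base: 10+9+10+16+13 = 58
Base → #101 → #104 → #102 → #103 → Base: 10+11+16+15+14 = 66
Base → #101 → #104 → #103 → #102 → Base: 10+11+10+15+13 = 59
Base → #102 → #101 → #103 → #104 → Base: 13+6+9+10+6 = 44
Base → #102 → #101 → #104 → #103 → Base: 13+6+11+10+14 = 54
Base → #102 → #103 → #101 → #104 → Base: 13+15+9+11+6 = 54
Base → #102 → #104 → #101 → #103 → Base: 13+16+11+9+14 = 63
Base → #103 → #101 → #102 → #104 → Base: 14+9+6+16+6 = 51
Base → #103 → #102 → #101 → #104 → Base: 14+15+6+11+6 = 52
The minimum is 44.
One optimal route: Base → #102 → #101 → #103 → #104 → Base (or its reverse).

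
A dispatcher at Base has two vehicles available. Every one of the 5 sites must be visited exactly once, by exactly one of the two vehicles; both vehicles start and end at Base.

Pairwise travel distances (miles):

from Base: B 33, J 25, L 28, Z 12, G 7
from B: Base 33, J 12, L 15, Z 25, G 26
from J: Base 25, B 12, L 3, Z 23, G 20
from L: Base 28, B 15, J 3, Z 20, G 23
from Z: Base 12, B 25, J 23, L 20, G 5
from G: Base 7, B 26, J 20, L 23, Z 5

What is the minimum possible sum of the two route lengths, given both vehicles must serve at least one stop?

There are 2^4 − 1 = 15 ways to divide the 5 stops into two non-empty groups. For each, the best each vehicle can do is its own shortest tour through its group:
  {B} + {J, L, Z, G}: 66 + 60 = 126
  {J} + {B, L, Z, G}: 50 + 80 = 130
  {B, J} + {L, Z, G}: 70 + 60 = 130
  {L} + {B, J, Z, G}: 56 + 74 = 130
  {B, L} + {J, Z, G}: 76 + 60 = 136
  {J, L} + {B, Z, G}: 56 + 70 = 126
  … (15 splits in total)
  {B, J, L, Z} + {G}: 80 + 14 = 94  ← best
Best: vehicle 1 Base → B → J → L → Z → Base = 80; vehicle 2 Base → G → Base = 14; combined 94.

94 miles — the smallest possible combined total.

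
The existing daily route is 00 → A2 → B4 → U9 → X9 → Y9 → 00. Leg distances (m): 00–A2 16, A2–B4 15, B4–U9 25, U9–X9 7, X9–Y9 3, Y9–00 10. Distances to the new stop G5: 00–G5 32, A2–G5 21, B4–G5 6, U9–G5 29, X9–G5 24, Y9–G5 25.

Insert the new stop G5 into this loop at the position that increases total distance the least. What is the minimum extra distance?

Insertion cost between consecutive stops i–j is d(i,G5) + d(G5,j) − d(i,j):
  between 00 and A2: 32 + 21 − 16 = 37
  between A2 and B4: 21 + 6 − 15 = 12
  between B4 and U9: 6 + 29 − 25 = 10
  between U9 and X9: 29 + 24 − 7 = 46
  between X9 and Y9: 24 + 25 − 3 = 46
  between Y9 and 00: 25 + 32 − 10 = 47
Cheapest insertion is between B4 and U9, adding 10.
New total = 76 + 10 = 86.

+10 m — insert G5 between B4 and U9.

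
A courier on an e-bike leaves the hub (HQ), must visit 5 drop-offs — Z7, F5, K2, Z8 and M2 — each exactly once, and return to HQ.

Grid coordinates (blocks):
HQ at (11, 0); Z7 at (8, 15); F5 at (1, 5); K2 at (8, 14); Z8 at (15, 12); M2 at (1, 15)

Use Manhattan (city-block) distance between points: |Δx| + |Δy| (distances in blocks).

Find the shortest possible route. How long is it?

Minimum total distance: 58 blocks.

With 5 stops there are 5!/2 = 60 distinct round trips (a route and its reverse cost the same).
HQ-Z7-F5-K2-Z8-M2-HQ: 18+17+16+9+17+25 = 102
HQ-Z7-F5-K2-M2-Z8-HQ: 18+17+16+8+17+16 = 92
HQ-Z7-F5-Z8-K2-M2-HQ: 18+17+21+9+8+25 = 98
HQ-Z7-F5-Z8-M2-K2-HQ: 18+17+21+17+8+17 = 98
HQ-Z7-F5-M2-K2-Z8-HQ: 18+17+10+8+9+16 = 78
HQ-Z7-F5-M2-Z8-K2-HQ: 18+17+10+17+9+17 = 88
HQ-Z7-K2-F5-Z8-M2-HQ: 18+1+16+21+17+25 = 98
HQ-Z7-K2-F5-M2-Z8-HQ: 18+1+16+10+17+16 = 78
HQ-Z7-K2-Z8-F5-M2-HQ: 18+1+9+21+10+25 = 84
HQ-Z7-K2-Z8-M2-F5-HQ: 18+1+9+17+10+15 = 70
HQ-Z7-K2-M2-F5-Z8-HQ: 18+1+8+10+21+16 = 74
HQ-Z7-K2-M2-Z8-F5-HQ: 18+1+8+17+21+15 = 80
HQ-Z7-Z8-F5-K2-M2-HQ: 18+10+21+16+8+25 = 98
HQ-Z7-Z8-F5-M2-K2-HQ: 18+10+21+10+8+17 = 84
… (46 more)
HQ-F5-M2-Z7-K2-Z8-HQ: 15+10+7+1+9+16 = 58  ← best
The minimum is 58.
One optimal route: HQ → F5 → M2 → Z7 → K2 → Z8 → HQ (or its reverse).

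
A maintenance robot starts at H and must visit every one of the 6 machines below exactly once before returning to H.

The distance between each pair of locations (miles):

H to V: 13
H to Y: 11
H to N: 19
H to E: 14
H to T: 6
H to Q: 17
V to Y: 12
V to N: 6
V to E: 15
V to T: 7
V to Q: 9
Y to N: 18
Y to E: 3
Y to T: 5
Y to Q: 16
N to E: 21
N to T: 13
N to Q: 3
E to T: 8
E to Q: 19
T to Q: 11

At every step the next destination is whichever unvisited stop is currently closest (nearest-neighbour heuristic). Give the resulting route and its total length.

At H the remaining stops are T 6, Y 11, V 13, E 14, Q 17, N 19; go to T.
At T the remaining stops are Y 5, V 7, E 8, Q 11, N 13; go to Y.
At Y the remaining stops are E 3, V 12, Q 16, N 18; go to E.
At E the remaining stops are V 15, Q 19, N 21; go to V.
At V the remaining stops are N 6, Q 9; go to N.
At N the remaining stops are Q 3; go to Q.
Return Q→H: 17.
Total = 6 + 5 + 3 + 15 + 6 + 3 + 17 = 55.

Nearest-neighbour total = 55 miles; route H → T → Y → E → V → N → Q → H.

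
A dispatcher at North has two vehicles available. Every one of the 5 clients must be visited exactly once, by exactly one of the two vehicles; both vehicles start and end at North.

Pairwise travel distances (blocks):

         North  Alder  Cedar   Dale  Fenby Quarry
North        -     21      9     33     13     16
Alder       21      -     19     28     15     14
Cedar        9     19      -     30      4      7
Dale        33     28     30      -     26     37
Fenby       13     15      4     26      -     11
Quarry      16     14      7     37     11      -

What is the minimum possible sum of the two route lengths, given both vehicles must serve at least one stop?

115 blocks — the smallest possible combined total.

Check every non-empty split of the stops between the two vehicles; for each half take its own optimal tour:
  {Alder} + {Cedar, Dale, Fenby, Quarry}: 42 + 86 = 128
  {Cedar} + {Alder, Dale, Fenby, Quarry}: 18 + 97 = 115
  {Alder, Cedar} + {Dale, Fenby, Quarry}: 49 + 86 = 135
  {Dale} + {Alder, Cedar, Fenby, Quarry}: 66 + 58 = 124
  {Alder, Dale} + {Cedar, Fenby, Quarry}: 82 + 40 = 122
  {Cedar, Dale} + {Alder, Fenby, Quarry}: 72 + 58 = 130
  … (15 splits in total)
Best: vehicle 1 North → Cedar → North = 18; vehicle 2 North → Fenby → Dale → Alder → Quarry → North = 97; combined 115.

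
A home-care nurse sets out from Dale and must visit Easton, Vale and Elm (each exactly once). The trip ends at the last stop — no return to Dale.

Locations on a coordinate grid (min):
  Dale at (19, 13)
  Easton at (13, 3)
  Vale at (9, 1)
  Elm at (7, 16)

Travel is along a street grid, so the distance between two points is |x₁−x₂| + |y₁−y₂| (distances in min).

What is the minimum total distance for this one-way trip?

There are 3! = 6 possible orderings.
Dale → Easton → Vale → Elm: 16+6+17 = 39
Dale → Easton → Elm → Vale: 16+19+17 = 52
Dale → Vale → Easton → Elm: 22+6+19 = 47
Dale → Vale → Elm → Easton: 22+17+19 = 58
Dale → Elm → Easton → Vale: 15+19+6 = 40
Dale → Elm → Vale → Easton: 15+17+6 = 38
The minimum is 38.
One shortest path: Dale → Elm → Vale → Easton.

Shortest open route: 38 min.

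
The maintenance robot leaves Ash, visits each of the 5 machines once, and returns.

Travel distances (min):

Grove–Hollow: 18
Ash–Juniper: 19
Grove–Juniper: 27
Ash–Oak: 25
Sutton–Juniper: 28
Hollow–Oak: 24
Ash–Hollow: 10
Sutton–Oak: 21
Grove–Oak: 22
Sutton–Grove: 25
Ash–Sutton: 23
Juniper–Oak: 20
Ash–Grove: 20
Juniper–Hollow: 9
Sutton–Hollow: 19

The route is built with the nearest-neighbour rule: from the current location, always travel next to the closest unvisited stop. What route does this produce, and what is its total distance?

Nearest-neighbour total = 105 min; route Ash → Hollow → Juniper → Oak → Sutton → Grove → Ash.

At Ash the remaining stops are Hollow 10, Juniper 19, Grove 20, Sutton 23, Oak 25; go to Hollow.
At Hollow the remaining stops are Juniper 9, Grove 18, Sutton 19, Oak 24; go to Juniper.
At Juniper the remaining stops are Oak 20, Grove 27, Sutton 28; go to Oak.
At Oak the remaining stops are Sutton 21, Grove 22; go to Sutton.
At Sutton the remaining stops are Grove 25; go to Grove.
Return Grove→Ash: 20.
Total = 10 + 9 + 20 + 21 + 25 + 20 = 105.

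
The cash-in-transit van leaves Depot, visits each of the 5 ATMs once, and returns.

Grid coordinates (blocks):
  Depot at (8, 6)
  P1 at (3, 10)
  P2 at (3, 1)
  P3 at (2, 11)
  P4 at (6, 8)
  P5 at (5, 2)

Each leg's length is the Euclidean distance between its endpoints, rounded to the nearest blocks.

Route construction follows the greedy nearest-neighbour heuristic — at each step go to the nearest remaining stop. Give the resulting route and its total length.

Depot → [P4:3 / P5:5 / P1:6 / P2:7 / P3:8] → P4 (3)
P4 → [P1:4 / P3:5 / P5:6 / P2:8] → P1 (4)
P1 → [P3:1 / P5:8 / P2:9] → P3 (1)
P3 → [P5:9 / P2:10] → P5 (9)
P5 → [P2:2] → P2 (2)
Return P2→Depot: 7.
Total = 3 + 4 + 1 + 9 + 2 + 7 = 26.

26 blocks along Depot → P4 → P1 → P3 → P5 → P2 → Depot.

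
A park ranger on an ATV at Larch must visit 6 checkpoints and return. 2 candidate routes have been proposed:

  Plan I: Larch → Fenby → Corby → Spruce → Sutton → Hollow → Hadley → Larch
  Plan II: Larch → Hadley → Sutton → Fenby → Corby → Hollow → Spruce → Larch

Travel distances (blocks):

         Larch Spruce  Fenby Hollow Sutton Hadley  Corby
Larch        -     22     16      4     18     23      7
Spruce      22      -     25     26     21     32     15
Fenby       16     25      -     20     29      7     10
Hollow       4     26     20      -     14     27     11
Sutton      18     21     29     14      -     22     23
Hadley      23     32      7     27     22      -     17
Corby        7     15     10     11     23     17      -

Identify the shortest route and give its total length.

Shortest is Plan I, total 126 blocks.

Plan I: 16 + 10 + 15 + 21 + 14 + 27 + 23 = 126
Plan II: 23 + 22 + 29 + 10 + 11 + 26 + 22 = 143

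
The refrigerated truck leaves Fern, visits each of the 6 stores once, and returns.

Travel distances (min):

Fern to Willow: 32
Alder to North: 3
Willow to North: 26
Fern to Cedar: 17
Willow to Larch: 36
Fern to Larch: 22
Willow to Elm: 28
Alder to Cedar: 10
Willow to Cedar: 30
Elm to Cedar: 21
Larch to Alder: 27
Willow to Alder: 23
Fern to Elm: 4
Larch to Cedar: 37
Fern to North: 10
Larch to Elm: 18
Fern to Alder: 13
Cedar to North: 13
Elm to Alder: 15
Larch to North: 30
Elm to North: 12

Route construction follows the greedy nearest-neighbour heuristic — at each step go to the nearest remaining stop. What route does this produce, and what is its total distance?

From Fern: distances to unvisited — Elm=4, North=10, Alder=13, Cedar=17, Larch=22, Willow=32. Nearest is Elm (4).
From Elm: distances to unvisited — North=12, Alder=15, Larch=18, Cedar=21, Willow=28. Nearest is North (12).
From North: distances to unvisited — Alder=3, Cedar=13, Willow=26, Larch=30. Nearest is Alder (3).
From Alder: distances to unvisited — Cedar=10, Willow=23, Larch=27. Nearest is Cedar (10).
From Cedar: distances to unvisited — Willow=30, Larch=37. Nearest is Willow (30).
From Willow: distances to unvisited — Larch=36. Nearest is Larch (36).
Return Larch→Fern: 22.
Total = 4 + 12 + 3 + 10 + 30 + 36 + 22 = 117.

117 min along Fern → Elm → North → Alder → Cedar → Willow → Larch → Fern.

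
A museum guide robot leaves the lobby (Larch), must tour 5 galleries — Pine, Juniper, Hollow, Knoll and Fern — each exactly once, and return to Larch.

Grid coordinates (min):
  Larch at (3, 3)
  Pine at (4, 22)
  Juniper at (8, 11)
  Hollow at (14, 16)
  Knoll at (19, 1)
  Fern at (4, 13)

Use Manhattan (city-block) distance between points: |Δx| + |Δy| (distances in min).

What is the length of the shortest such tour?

Minimum total distance: 82 min.

There are 60 distinct closed tours to check (reversals are equivalent).
Larch - Pine - Juniper - Hollow - Knoll - Fern - Larch: 20+15+11+20+27+11 = 104
Larch - Pine - Juniper - Hollow - Fern - Knoll - Larch: 20+15+11+13+27+18 = 104
Larch - Pine - Juniper - Knoll - Hollow - Fern - Larch: 20+15+21+20+13+11 = 100
Larch - Pine - Juniper - Knoll - Fern - Hollow - Larch: 20+15+21+27+13+24 = 120
Larch - Pine - Juniper - Fern - Hollow - Knoll - Larch: 20+15+6+13+20+18 = 92
Larch - Pine - Juniper - Fern - Knoll - Hollow - Larch: 20+15+6+27+20+24 = 112
Larch - Pine - Hollow - Juniper - Knoll - Fern - Larch: 20+16+11+21+27+11 = 106
Larch - Pine - Hollow - Juniper - Fern - Knoll - Larch: 20+16+11+6+27+18 = 98
Larch - Pine - Hollow - Knoll - Juniper - Fern - Larch: 20+16+20+21+6+11 = 94
Larch - Pine - Hollow - Knoll - Fern - Juniper - Larch: 20+16+20+27+6+13 = 102
Larch - Pine - Hollow - Fern - Juniper - Knoll - Larch: 20+16+13+6+21+18 = 94
Larch - Pine - Hollow - Fern - Knoll - Juniper - Larch: 20+16+13+27+21+13 = 110
Larch - Pine - Knoll - Juniper - Hollow - Fern - Larch: 20+36+21+11+13+11 = 112
Larch - Pine - Knoll - Juniper - Fern - Hollow - Larch: 20+36+21+6+13+24 = 120
… (46 more)
Larch - Juniper - Fern - Pine - Hollow - Knoll - Larch: 13+6+9+16+20+18 = 82  ← best
The minimum is 82.
One optimal route: Larch → Juniper → Fern → Pine → Hollow → Knoll → Larch (or its reverse).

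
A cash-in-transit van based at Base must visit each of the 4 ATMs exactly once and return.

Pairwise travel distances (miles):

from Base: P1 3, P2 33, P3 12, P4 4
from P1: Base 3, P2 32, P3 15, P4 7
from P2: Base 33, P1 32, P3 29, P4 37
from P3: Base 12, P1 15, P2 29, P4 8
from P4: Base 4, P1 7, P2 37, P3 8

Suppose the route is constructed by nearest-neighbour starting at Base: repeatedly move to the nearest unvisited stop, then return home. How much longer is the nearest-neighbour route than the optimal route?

From Base: P1=3, P4=4, P3=12, P2=33 → choose P1 (3).
From P1: P4=7, P3=15, P2=32 → choose P4 (7).
From P4: P3=8, P2=37 → choose P3 (8).
From P3: P2=29 → choose P2 (29).
NN route Base → P1 → P4 → P3 → P2 → Base costs 80.
Optimal: Base → P1 → P2 → P3 → P4 → Base costs 76 (by enumerating all 12 distinct tours).
Excess = 80 − 76 = 4.

4 miles longer than the optimal tour.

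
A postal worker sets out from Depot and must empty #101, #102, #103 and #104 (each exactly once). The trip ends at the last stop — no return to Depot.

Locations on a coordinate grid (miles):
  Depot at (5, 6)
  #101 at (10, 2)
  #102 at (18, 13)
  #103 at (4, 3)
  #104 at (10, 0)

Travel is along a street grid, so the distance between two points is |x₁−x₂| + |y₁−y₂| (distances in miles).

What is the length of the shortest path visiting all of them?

There are 4! = 24 possible orderings.
Depot → #101 → #102 → #103 → #104: 9+19+24+9 = 61
Depot → #101 → #102 → #104 → #103: 9+19+21+9 = 58
Depot → #101 → #103 → #102 → #104: 9+7+24+21 = 61
Depot → #101 → #103 → #104 → #102: 9+7+9+21 = 46
Depot → #101 → #104 → #102 → #103: 9+2+21+24 = 56
Depot → #101 → #104 → #103 → #102: 9+2+9+24 = 44
Depot → #102 → #101 → #103 → #104: 20+19+7+9 = 55
Depot → #102 → #101 → #104 → #103: 20+19+2+9 = 50
Depot → #102 → #103 → #101 → #104: 20+24+7+2 = 53
Depot → #102 → #103 → #104 → #101: 20+24+9+2 = 55
Depot → #102 → #104 → #101 → #103: 20+21+2+7 = 50
Depot → #102 → #104 → #103 → #101: 20+21+9+7 = 57
Depot → #103 → #101 → #102 → #104: 4+7+19+21 = 51
Depot → #103 → #101 → #104 → #102: 4+7+2+21 = 34
… (10 more)
The minimum is 34.
One shortest path: Depot → #103 → #101 → #104 → #102.

Shortest open route: 34 miles.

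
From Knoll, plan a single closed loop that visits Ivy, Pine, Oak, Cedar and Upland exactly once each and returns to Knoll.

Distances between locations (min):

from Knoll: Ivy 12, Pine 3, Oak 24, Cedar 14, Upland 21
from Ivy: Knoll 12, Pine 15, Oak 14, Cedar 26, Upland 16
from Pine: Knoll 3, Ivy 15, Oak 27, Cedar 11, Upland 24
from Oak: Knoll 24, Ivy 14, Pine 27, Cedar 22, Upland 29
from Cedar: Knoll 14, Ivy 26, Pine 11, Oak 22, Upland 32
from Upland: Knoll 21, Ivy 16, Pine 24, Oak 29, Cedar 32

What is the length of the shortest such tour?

Knoll→Ivy→Pine→Oak→Cedar→Upland→Knoll: 12+15+27+22+32+21 = 129
Knoll→Ivy→Pine→Oak→Upland→Cedar→Knoll: 12+15+27+29+32+14 = 129
Knoll→Ivy→Pine→Cedar→Oak→Upland→Knoll: 12+15+11+22+29+21 = 110
Knoll→Ivy→Pine→Cedar→Upland→Oak→Knoll: 12+15+11+32+29+24 = 123
Knoll→Ivy→Pine→Upland→Oak→Cedar→Knoll: 12+15+24+29+22+14 = 116
Knoll→Ivy→Pine→Upland→Cedar→Oak→Knoll: 12+15+24+32+22+24 = 129
Knoll→Ivy→Oak→Pine→Cedar→Upland→Knoll: 12+14+27+11+32+21 = 117
Knoll→Ivy→Oak→Pine→Upland→Cedar→Knoll: 12+14+27+24+32+14 = 123
Knoll→Ivy→Oak→Cedar→Pine→Upland→Knoll: 12+14+22+11+24+21 = 104
Knoll→Ivy→Oak→Cedar→Upland→Pine→Knoll: 12+14+22+32+24+3 = 107
Knoll→Ivy→Oak→Upland→Pine→Cedar→Knoll: 12+14+29+24+11+14 = 104
Knoll→Ivy→Oak→Upland→Cedar→Pine→Knoll: 12+14+29+32+11+3 = 101
Knoll→Ivy→Cedar→Pine→Oak→Upland→Knoll: 12+26+11+27+29+21 = 126
Knoll→Ivy→Cedar→Pine→Upland→Oak→Knoll: 12+26+11+24+29+24 = 126
… (46 more)
Knoll→Pine→Cedar→Oak→Ivy→Upland→Knoll: 3+11+22+14+16+21 = 87  ← best
The minimum is 87.
One optimal route: Knoll → Pine → Cedar → Oak → Ivy → Upland → Knoll (or its reverse).

87 min — the shortest possible round trip.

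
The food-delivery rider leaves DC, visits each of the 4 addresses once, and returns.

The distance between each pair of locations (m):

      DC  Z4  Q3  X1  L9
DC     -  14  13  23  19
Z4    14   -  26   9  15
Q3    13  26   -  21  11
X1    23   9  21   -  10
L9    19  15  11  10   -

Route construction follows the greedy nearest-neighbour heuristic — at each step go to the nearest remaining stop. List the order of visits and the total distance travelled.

Nearest-neighbour total = 57 m; route DC → Q3 → L9 → X1 → Z4 → DC.

At DC the remaining stops are Q3 13, Z4 14, L9 19, X1 23; go to Q3.
At Q3 the remaining stops are L9 11, X1 21, Z4 26; go to L9.
At L9 the remaining stops are X1 10, Z4 15; go to X1.
At X1 the remaining stops are Z4 9; go to Z4.
Return Z4→DC: 14.
Total = 13 + 11 + 10 + 9 + 14 = 57.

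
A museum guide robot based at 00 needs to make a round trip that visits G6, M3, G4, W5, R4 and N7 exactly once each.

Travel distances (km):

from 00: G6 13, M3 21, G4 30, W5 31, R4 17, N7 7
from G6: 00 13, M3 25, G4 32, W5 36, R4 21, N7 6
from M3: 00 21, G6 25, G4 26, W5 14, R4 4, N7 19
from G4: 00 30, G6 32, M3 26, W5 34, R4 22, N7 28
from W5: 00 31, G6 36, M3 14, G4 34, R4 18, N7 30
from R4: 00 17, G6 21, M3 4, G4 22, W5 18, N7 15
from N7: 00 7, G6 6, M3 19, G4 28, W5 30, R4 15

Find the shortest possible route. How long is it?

Minimum total distance: 114 km.

There are 360 distinct closed tours to check (reversals are equivalent).
00 → G6 → M3 → G4 → W5 → R4 → N7 → 00: 13+25+26+34+18+15+7 = 138
00 → G6 → M3 → G4 → W5 → N7 → R4 → 00: 13+25+26+34+30+15+17 = 160
00 → G6 → M3 → G4 → R4 → W5 → N7 → 00: 13+25+26+22+18+30+7 = 141
00 → G6 → M3 → G4 → R4 → N7 → W5 → 00: 13+25+26+22+15+30+31 = 162
00 → G6 → M3 → G4 → N7 → W5 → R4 → 00: 13+25+26+28+30+18+17 = 157
00 → G6 → M3 → G4 → N7 → R4 → W5 → 00: 13+25+26+28+15+18+31 = 156
00 → G6 → M3 → W5 → G4 → R4 → N7 → 00: 13+25+14+34+22+15+7 = 130
00 → G6 → M3 → W5 → G4 → N7 → R4 → 00: 13+25+14+34+28+15+17 = 146
… (352 more)
00 → R4 → M3 → W5 → G4 → G6 → N7 → 00: 17+4+14+34+32+6+7 = 114  ← best
The minimum is 114.
One optimal route: 00 → R4 → M3 → W5 → G4 → G6 → N7 → 00 (or its reverse).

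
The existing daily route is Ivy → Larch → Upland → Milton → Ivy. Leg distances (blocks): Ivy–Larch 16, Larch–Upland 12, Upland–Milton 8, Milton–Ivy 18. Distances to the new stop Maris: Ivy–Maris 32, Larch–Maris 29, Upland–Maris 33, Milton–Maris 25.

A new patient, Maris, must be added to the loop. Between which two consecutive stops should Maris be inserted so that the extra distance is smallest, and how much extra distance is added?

Adding 39 blocks by placing Maris on the Milton–Ivy leg.

Insertion cost between consecutive stops i–j is d(i,Maris) + d(Maris,j) − d(i,j):
  between Ivy and Larch: 32 + 29 − 16 = 45
  between Larch and Upland: 29 + 33 − 12 = 50
  between Upland and Milton: 33 + 25 − 8 = 50
  between Milton and Ivy: 25 + 32 − 18 = 39
Cheapest insertion is between Milton and Ivy, adding 39.
New total = 54 + 39 = 93.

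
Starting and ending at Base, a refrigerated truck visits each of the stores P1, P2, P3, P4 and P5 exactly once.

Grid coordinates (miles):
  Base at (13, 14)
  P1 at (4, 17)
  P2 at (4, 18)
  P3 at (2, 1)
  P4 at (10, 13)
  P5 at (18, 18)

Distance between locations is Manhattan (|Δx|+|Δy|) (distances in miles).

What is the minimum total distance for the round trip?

Base → P1 → P2 → P3 → P4 → P5 → Base: 12+1+19+20+13+9 = 74
Base → P1 → P2 → P3 → P5 → P4 → Base: 12+1+19+33+13+4 = 82
Base → P1 → P2 → P4 → P3 → P5 → Base: 12+1+11+20+33+9 = 86
Base → P1 → P2 → P4 → P5 → P3 → Base: 12+1+11+13+33+24 = 94
Base → P1 → P2 → P5 → P3 → P4 → Base: 12+1+14+33+20+4 = 84
Base → P1 → P2 → P5 → P4 → P3 → Base: 12+1+14+13+20+24 = 84
Base → P1 → P3 → P2 → P4 → P5 → Base: 12+18+19+11+13+9 = 82
Base → P1 → P3 → P2 → P5 → P4 → Base: 12+18+19+14+13+4 = 80
Base → P1 → P3 → P4 → P2 → P5 → Base: 12+18+20+11+14+9 = 84
Base → P1 → P3 → P4 → P5 → P2 → Base: 12+18+20+13+14+13 = 90
Base → P1 → P3 → P5 → P2 → P4 → Base: 12+18+33+14+11+4 = 92
Base → P1 → P3 → P5 → P4 → P2 → Base: 12+18+33+13+11+13 = 100
Base → P1 → P4 → P2 → P3 → P5 → Base: 12+10+11+19+33+9 = 94
Base → P1 → P4 → P2 → P5 → P3 → Base: 12+10+11+14+33+24 = 104
… (46 more)
Base → P4 → P3 → P1 → P2 → P5 → Base: 4+20+18+1+14+9 = 66  ← best
The minimum is 66.
One optimal route: Base → P4 → P3 → P1 → P2 → P5 → Base (or its reverse).

Shortest round trip = 66 miles.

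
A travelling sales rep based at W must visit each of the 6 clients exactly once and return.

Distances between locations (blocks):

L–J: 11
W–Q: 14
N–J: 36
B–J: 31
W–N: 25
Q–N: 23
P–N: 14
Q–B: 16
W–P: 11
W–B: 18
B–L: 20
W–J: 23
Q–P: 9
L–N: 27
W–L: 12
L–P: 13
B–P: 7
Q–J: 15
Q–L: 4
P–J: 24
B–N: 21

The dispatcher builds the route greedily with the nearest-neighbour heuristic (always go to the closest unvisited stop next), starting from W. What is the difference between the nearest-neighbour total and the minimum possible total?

From W: P=11, L=12, Q=14, B=18, J=23, N=25 → choose P (11).
From P: B=7, Q=9, L=13, N=14, J=24 → choose B (7).
From B: Q=16, L=20, N=21, J=31 → choose Q (16).
From Q: L=4, J=15, N=23 → choose L (4).
From L: J=11, N=27 → choose J (11).
From J: N=36 → choose N (36).
NN route W → P → B → Q → L → J → N → W costs 110.
Optimal: W → B → P → N → Q → L → J → W costs 100 (by enumerating all 360 distinct tours).
Excess = 110 − 100 = 10.

10 blocks longer than the optimal tour.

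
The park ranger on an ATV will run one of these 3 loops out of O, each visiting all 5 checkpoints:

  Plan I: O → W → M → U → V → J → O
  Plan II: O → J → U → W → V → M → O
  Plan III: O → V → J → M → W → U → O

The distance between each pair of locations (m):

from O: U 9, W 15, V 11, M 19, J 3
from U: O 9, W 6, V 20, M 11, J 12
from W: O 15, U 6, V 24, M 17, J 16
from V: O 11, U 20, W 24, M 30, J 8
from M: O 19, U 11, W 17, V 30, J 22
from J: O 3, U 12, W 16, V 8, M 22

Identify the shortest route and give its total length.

Plan I: 15 + 17 + 11 + 20 + 8 + 3 = 74
Plan II: 3 + 12 + 6 + 24 + 30 + 19 = 94
Plan III: 11 + 8 + 22 + 17 + 6 + 9 = 73

Shortest is Plan III, total 73 m.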